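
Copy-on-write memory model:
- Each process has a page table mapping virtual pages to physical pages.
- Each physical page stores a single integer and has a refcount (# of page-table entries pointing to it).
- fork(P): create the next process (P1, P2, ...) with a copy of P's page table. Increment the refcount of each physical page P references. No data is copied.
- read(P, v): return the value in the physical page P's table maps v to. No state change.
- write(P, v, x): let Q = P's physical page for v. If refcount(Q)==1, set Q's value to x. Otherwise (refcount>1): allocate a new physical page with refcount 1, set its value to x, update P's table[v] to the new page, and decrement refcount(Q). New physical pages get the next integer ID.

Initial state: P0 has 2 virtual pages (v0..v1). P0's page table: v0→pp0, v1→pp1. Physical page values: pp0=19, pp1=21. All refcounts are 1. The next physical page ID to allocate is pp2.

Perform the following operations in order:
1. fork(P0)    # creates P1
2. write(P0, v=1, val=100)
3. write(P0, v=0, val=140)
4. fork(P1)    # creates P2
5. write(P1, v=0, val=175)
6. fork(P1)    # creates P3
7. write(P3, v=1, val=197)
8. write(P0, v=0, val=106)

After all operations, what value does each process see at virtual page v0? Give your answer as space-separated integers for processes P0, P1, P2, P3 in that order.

Answer: 106 175 19 175

Derivation:
Op 1: fork(P0) -> P1. 2 ppages; refcounts: pp0:2 pp1:2
Op 2: write(P0, v1, 100). refcount(pp1)=2>1 -> COPY to pp2. 3 ppages; refcounts: pp0:2 pp1:1 pp2:1
Op 3: write(P0, v0, 140). refcount(pp0)=2>1 -> COPY to pp3. 4 ppages; refcounts: pp0:1 pp1:1 pp2:1 pp3:1
Op 4: fork(P1) -> P2. 4 ppages; refcounts: pp0:2 pp1:2 pp2:1 pp3:1
Op 5: write(P1, v0, 175). refcount(pp0)=2>1 -> COPY to pp4. 5 ppages; refcounts: pp0:1 pp1:2 pp2:1 pp3:1 pp4:1
Op 6: fork(P1) -> P3. 5 ppages; refcounts: pp0:1 pp1:3 pp2:1 pp3:1 pp4:2
Op 7: write(P3, v1, 197). refcount(pp1)=3>1 -> COPY to pp5. 6 ppages; refcounts: pp0:1 pp1:2 pp2:1 pp3:1 pp4:2 pp5:1
Op 8: write(P0, v0, 106). refcount(pp3)=1 -> write in place. 6 ppages; refcounts: pp0:1 pp1:2 pp2:1 pp3:1 pp4:2 pp5:1
P0: v0 -> pp3 = 106
P1: v0 -> pp4 = 175
P2: v0 -> pp0 = 19
P3: v0 -> pp4 = 175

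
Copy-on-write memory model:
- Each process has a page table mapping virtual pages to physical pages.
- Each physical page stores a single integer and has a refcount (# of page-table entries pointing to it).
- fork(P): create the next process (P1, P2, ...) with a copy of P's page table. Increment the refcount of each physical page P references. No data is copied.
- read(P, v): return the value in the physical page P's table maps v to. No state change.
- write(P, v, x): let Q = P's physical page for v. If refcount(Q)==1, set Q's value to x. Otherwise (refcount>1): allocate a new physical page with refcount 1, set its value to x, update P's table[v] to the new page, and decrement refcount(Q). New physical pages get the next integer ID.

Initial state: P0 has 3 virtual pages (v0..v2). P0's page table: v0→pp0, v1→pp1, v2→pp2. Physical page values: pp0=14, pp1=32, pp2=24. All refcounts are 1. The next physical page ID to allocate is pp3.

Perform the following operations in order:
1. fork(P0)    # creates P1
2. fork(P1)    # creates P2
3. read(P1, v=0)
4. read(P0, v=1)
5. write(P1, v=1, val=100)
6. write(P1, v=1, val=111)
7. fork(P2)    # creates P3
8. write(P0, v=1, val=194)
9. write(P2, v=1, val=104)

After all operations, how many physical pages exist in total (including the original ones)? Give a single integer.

Op 1: fork(P0) -> P1. 3 ppages; refcounts: pp0:2 pp1:2 pp2:2
Op 2: fork(P1) -> P2. 3 ppages; refcounts: pp0:3 pp1:3 pp2:3
Op 3: read(P1, v0) -> 14. No state change.
Op 4: read(P0, v1) -> 32. No state change.
Op 5: write(P1, v1, 100). refcount(pp1)=3>1 -> COPY to pp3. 4 ppages; refcounts: pp0:3 pp1:2 pp2:3 pp3:1
Op 6: write(P1, v1, 111). refcount(pp3)=1 -> write in place. 4 ppages; refcounts: pp0:3 pp1:2 pp2:3 pp3:1
Op 7: fork(P2) -> P3. 4 ppages; refcounts: pp0:4 pp1:3 pp2:4 pp3:1
Op 8: write(P0, v1, 194). refcount(pp1)=3>1 -> COPY to pp4. 5 ppages; refcounts: pp0:4 pp1:2 pp2:4 pp3:1 pp4:1
Op 9: write(P2, v1, 104). refcount(pp1)=2>1 -> COPY to pp5. 6 ppages; refcounts: pp0:4 pp1:1 pp2:4 pp3:1 pp4:1 pp5:1

Answer: 6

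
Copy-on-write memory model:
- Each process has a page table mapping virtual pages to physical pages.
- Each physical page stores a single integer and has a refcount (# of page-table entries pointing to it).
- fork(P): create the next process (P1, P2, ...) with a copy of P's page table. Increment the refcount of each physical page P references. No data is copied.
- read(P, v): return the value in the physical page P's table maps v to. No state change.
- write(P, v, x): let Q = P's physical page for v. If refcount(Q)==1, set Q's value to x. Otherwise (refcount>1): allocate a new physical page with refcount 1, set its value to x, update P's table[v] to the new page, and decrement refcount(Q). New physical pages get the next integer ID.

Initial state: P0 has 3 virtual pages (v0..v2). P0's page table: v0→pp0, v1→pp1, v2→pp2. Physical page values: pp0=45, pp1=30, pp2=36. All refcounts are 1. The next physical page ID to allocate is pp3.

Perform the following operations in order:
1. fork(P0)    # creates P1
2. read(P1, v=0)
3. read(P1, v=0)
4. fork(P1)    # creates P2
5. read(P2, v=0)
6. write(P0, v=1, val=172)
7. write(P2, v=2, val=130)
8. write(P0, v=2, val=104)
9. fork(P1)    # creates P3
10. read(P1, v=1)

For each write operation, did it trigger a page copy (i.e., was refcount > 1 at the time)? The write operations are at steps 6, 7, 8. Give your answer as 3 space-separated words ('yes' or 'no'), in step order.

Op 1: fork(P0) -> P1. 3 ppages; refcounts: pp0:2 pp1:2 pp2:2
Op 2: read(P1, v0) -> 45. No state change.
Op 3: read(P1, v0) -> 45. No state change.
Op 4: fork(P1) -> P2. 3 ppages; refcounts: pp0:3 pp1:3 pp2:3
Op 5: read(P2, v0) -> 45. No state change.
Op 6: write(P0, v1, 172). refcount(pp1)=3>1 -> COPY to pp3. 4 ppages; refcounts: pp0:3 pp1:2 pp2:3 pp3:1
Op 7: write(P2, v2, 130). refcount(pp2)=3>1 -> COPY to pp4. 5 ppages; refcounts: pp0:3 pp1:2 pp2:2 pp3:1 pp4:1
Op 8: write(P0, v2, 104). refcount(pp2)=2>1 -> COPY to pp5. 6 ppages; refcounts: pp0:3 pp1:2 pp2:1 pp3:1 pp4:1 pp5:1
Op 9: fork(P1) -> P3. 6 ppages; refcounts: pp0:4 pp1:3 pp2:2 pp3:1 pp4:1 pp5:1
Op 10: read(P1, v1) -> 30. No state change.

yes yes yes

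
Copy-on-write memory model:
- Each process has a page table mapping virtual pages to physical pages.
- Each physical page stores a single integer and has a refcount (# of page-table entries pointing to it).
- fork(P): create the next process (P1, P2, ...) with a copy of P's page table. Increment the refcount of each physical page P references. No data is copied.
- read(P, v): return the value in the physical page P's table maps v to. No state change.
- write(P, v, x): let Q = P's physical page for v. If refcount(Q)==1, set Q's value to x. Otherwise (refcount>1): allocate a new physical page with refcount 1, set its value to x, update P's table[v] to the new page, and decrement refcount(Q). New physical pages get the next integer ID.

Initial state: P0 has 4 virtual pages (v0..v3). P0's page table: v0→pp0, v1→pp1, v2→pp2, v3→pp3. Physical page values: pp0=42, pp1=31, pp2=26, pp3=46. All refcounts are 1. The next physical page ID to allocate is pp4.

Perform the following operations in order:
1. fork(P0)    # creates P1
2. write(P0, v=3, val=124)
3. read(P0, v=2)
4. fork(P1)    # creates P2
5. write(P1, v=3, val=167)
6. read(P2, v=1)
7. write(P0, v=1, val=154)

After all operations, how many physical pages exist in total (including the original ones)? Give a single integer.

Answer: 7

Derivation:
Op 1: fork(P0) -> P1. 4 ppages; refcounts: pp0:2 pp1:2 pp2:2 pp3:2
Op 2: write(P0, v3, 124). refcount(pp3)=2>1 -> COPY to pp4. 5 ppages; refcounts: pp0:2 pp1:2 pp2:2 pp3:1 pp4:1
Op 3: read(P0, v2) -> 26. No state change.
Op 4: fork(P1) -> P2. 5 ppages; refcounts: pp0:3 pp1:3 pp2:3 pp3:2 pp4:1
Op 5: write(P1, v3, 167). refcount(pp3)=2>1 -> COPY to pp5. 6 ppages; refcounts: pp0:3 pp1:3 pp2:3 pp3:1 pp4:1 pp5:1
Op 6: read(P2, v1) -> 31. No state change.
Op 7: write(P0, v1, 154). refcount(pp1)=3>1 -> COPY to pp6. 7 ppages; refcounts: pp0:3 pp1:2 pp2:3 pp3:1 pp4:1 pp5:1 pp6:1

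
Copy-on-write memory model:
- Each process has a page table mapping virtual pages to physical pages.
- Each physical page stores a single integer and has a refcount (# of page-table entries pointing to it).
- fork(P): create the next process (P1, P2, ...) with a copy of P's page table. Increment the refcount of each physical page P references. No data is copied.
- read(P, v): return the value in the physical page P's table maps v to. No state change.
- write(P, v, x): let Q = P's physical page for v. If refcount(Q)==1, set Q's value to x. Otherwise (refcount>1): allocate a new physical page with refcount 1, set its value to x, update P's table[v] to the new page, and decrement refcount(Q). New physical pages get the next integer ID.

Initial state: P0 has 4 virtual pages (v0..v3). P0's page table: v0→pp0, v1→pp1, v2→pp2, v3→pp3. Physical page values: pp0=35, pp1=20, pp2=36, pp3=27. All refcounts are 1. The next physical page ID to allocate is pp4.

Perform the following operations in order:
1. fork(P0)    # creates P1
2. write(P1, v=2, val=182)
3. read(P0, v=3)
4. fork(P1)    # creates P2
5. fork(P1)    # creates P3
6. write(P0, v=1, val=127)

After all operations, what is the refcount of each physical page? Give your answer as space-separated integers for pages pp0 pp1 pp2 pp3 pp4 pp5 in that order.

Op 1: fork(P0) -> P1. 4 ppages; refcounts: pp0:2 pp1:2 pp2:2 pp3:2
Op 2: write(P1, v2, 182). refcount(pp2)=2>1 -> COPY to pp4. 5 ppages; refcounts: pp0:2 pp1:2 pp2:1 pp3:2 pp4:1
Op 3: read(P0, v3) -> 27. No state change.
Op 4: fork(P1) -> P2. 5 ppages; refcounts: pp0:3 pp1:3 pp2:1 pp3:3 pp4:2
Op 5: fork(P1) -> P3. 5 ppages; refcounts: pp0:4 pp1:4 pp2:1 pp3:4 pp4:3
Op 6: write(P0, v1, 127). refcount(pp1)=4>1 -> COPY to pp5. 6 ppages; refcounts: pp0:4 pp1:3 pp2:1 pp3:4 pp4:3 pp5:1

Answer: 4 3 1 4 3 1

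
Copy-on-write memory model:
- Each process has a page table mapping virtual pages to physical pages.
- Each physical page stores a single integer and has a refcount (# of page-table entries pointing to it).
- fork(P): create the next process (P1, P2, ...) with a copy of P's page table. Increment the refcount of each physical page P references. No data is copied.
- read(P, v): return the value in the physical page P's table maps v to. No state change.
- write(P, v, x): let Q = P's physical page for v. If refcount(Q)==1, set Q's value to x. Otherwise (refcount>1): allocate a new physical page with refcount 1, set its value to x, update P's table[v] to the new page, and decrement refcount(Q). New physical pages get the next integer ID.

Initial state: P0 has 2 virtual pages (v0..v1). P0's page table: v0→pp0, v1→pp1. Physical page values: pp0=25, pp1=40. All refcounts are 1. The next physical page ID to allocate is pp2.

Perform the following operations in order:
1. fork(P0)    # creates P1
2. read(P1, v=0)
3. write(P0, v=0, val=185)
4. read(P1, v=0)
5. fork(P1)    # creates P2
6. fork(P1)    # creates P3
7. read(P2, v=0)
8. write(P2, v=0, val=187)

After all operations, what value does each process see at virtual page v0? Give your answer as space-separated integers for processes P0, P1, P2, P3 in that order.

Op 1: fork(P0) -> P1. 2 ppages; refcounts: pp0:2 pp1:2
Op 2: read(P1, v0) -> 25. No state change.
Op 3: write(P0, v0, 185). refcount(pp0)=2>1 -> COPY to pp2. 3 ppages; refcounts: pp0:1 pp1:2 pp2:1
Op 4: read(P1, v0) -> 25. No state change.
Op 5: fork(P1) -> P2. 3 ppages; refcounts: pp0:2 pp1:3 pp2:1
Op 6: fork(P1) -> P3. 3 ppages; refcounts: pp0:3 pp1:4 pp2:1
Op 7: read(P2, v0) -> 25. No state change.
Op 8: write(P2, v0, 187). refcount(pp0)=3>1 -> COPY to pp3. 4 ppages; refcounts: pp0:2 pp1:4 pp2:1 pp3:1
P0: v0 -> pp2 = 185
P1: v0 -> pp0 = 25
P2: v0 -> pp3 = 187
P3: v0 -> pp0 = 25

Answer: 185 25 187 25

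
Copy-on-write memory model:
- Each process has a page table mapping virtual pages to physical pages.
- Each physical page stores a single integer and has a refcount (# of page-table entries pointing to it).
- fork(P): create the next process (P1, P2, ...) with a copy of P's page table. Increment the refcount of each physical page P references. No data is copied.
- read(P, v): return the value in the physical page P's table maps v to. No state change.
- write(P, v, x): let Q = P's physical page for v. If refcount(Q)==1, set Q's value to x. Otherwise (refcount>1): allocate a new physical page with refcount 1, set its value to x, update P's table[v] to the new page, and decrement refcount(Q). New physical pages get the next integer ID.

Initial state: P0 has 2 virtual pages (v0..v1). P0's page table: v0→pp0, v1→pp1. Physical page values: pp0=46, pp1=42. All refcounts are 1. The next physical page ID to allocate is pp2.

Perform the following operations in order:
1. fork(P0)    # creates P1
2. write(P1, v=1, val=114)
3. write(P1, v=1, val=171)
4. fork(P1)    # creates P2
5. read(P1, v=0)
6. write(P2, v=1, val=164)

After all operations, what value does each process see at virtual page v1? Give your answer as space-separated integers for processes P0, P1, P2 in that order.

Answer: 42 171 164

Derivation:
Op 1: fork(P0) -> P1. 2 ppages; refcounts: pp0:2 pp1:2
Op 2: write(P1, v1, 114). refcount(pp1)=2>1 -> COPY to pp2. 3 ppages; refcounts: pp0:2 pp1:1 pp2:1
Op 3: write(P1, v1, 171). refcount(pp2)=1 -> write in place. 3 ppages; refcounts: pp0:2 pp1:1 pp2:1
Op 4: fork(P1) -> P2. 3 ppages; refcounts: pp0:3 pp1:1 pp2:2
Op 5: read(P1, v0) -> 46. No state change.
Op 6: write(P2, v1, 164). refcount(pp2)=2>1 -> COPY to pp3. 4 ppages; refcounts: pp0:3 pp1:1 pp2:1 pp3:1
P0: v1 -> pp1 = 42
P1: v1 -> pp2 = 171
P2: v1 -> pp3 = 164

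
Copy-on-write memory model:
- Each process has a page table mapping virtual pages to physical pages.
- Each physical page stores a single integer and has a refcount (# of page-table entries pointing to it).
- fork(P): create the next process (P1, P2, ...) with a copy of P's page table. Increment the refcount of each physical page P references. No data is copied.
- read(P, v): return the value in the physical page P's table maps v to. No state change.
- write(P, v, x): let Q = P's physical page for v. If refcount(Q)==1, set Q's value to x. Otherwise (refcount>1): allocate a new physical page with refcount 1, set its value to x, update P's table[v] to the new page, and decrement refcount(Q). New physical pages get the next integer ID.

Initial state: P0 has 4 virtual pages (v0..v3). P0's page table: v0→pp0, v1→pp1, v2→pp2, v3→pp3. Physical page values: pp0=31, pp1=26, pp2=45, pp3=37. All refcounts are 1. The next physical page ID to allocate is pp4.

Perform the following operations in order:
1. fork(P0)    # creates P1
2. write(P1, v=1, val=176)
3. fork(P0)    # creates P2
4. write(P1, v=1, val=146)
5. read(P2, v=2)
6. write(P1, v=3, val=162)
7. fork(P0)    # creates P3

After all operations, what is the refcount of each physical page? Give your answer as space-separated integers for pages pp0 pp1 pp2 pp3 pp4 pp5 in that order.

Answer: 4 3 4 3 1 1

Derivation:
Op 1: fork(P0) -> P1. 4 ppages; refcounts: pp0:2 pp1:2 pp2:2 pp3:2
Op 2: write(P1, v1, 176). refcount(pp1)=2>1 -> COPY to pp4. 5 ppages; refcounts: pp0:2 pp1:1 pp2:2 pp3:2 pp4:1
Op 3: fork(P0) -> P2. 5 ppages; refcounts: pp0:3 pp1:2 pp2:3 pp3:3 pp4:1
Op 4: write(P1, v1, 146). refcount(pp4)=1 -> write in place. 5 ppages; refcounts: pp0:3 pp1:2 pp2:3 pp3:3 pp4:1
Op 5: read(P2, v2) -> 45. No state change.
Op 6: write(P1, v3, 162). refcount(pp3)=3>1 -> COPY to pp5. 6 ppages; refcounts: pp0:3 pp1:2 pp2:3 pp3:2 pp4:1 pp5:1
Op 7: fork(P0) -> P3. 6 ppages; refcounts: pp0:4 pp1:3 pp2:4 pp3:3 pp4:1 pp5:1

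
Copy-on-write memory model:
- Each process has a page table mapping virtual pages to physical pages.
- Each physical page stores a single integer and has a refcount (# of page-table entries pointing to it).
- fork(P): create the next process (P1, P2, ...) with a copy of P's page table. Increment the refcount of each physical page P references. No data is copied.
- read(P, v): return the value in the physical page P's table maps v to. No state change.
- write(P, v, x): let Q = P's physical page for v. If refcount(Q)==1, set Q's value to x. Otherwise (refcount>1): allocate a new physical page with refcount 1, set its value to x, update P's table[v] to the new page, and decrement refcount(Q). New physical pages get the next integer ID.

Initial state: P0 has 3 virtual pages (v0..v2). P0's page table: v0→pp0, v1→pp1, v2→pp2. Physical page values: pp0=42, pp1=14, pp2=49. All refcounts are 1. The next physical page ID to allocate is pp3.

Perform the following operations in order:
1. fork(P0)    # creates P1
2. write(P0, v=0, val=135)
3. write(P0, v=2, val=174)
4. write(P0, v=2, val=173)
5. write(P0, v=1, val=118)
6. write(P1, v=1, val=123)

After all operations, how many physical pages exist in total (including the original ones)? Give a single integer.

Op 1: fork(P0) -> P1. 3 ppages; refcounts: pp0:2 pp1:2 pp2:2
Op 2: write(P0, v0, 135). refcount(pp0)=2>1 -> COPY to pp3. 4 ppages; refcounts: pp0:1 pp1:2 pp2:2 pp3:1
Op 3: write(P0, v2, 174). refcount(pp2)=2>1 -> COPY to pp4. 5 ppages; refcounts: pp0:1 pp1:2 pp2:1 pp3:1 pp4:1
Op 4: write(P0, v2, 173). refcount(pp4)=1 -> write in place. 5 ppages; refcounts: pp0:1 pp1:2 pp2:1 pp3:1 pp4:1
Op 5: write(P0, v1, 118). refcount(pp1)=2>1 -> COPY to pp5. 6 ppages; refcounts: pp0:1 pp1:1 pp2:1 pp3:1 pp4:1 pp5:1
Op 6: write(P1, v1, 123). refcount(pp1)=1 -> write in place. 6 ppages; refcounts: pp0:1 pp1:1 pp2:1 pp3:1 pp4:1 pp5:1

Answer: 6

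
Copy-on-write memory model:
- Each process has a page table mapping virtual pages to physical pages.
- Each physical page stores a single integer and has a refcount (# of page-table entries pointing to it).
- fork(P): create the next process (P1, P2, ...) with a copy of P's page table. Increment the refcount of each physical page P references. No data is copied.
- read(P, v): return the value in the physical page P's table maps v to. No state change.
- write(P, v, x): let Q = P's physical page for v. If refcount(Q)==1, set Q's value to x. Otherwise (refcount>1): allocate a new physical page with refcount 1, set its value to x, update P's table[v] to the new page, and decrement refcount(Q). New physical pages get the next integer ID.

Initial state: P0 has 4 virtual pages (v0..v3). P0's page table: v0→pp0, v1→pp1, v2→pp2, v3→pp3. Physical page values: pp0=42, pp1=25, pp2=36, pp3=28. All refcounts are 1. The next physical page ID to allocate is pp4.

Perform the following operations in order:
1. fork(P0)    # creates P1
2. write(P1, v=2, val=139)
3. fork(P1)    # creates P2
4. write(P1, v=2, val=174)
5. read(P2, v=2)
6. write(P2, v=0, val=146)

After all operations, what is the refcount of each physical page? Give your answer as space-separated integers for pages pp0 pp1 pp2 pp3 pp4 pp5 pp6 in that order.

Op 1: fork(P0) -> P1. 4 ppages; refcounts: pp0:2 pp1:2 pp2:2 pp3:2
Op 2: write(P1, v2, 139). refcount(pp2)=2>1 -> COPY to pp4. 5 ppages; refcounts: pp0:2 pp1:2 pp2:1 pp3:2 pp4:1
Op 3: fork(P1) -> P2. 5 ppages; refcounts: pp0:3 pp1:3 pp2:1 pp3:3 pp4:2
Op 4: write(P1, v2, 174). refcount(pp4)=2>1 -> COPY to pp5. 6 ppages; refcounts: pp0:3 pp1:3 pp2:1 pp3:3 pp4:1 pp5:1
Op 5: read(P2, v2) -> 139. No state change.
Op 6: write(P2, v0, 146). refcount(pp0)=3>1 -> COPY to pp6. 7 ppages; refcounts: pp0:2 pp1:3 pp2:1 pp3:3 pp4:1 pp5:1 pp6:1

Answer: 2 3 1 3 1 1 1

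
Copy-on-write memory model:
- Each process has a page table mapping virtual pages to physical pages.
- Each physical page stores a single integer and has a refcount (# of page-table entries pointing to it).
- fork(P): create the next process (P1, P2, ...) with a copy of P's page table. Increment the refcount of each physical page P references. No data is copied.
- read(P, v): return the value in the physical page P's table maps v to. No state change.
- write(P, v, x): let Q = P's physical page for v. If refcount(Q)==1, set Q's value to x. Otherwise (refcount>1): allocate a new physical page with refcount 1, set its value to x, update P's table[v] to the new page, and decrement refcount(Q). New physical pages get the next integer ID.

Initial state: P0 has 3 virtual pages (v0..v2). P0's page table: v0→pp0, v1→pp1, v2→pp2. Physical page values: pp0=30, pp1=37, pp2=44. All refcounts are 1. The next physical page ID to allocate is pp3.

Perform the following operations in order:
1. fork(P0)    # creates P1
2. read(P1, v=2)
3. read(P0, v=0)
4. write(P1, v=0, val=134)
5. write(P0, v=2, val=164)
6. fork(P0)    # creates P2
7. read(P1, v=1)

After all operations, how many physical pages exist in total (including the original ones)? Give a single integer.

Op 1: fork(P0) -> P1. 3 ppages; refcounts: pp0:2 pp1:2 pp2:2
Op 2: read(P1, v2) -> 44. No state change.
Op 3: read(P0, v0) -> 30. No state change.
Op 4: write(P1, v0, 134). refcount(pp0)=2>1 -> COPY to pp3. 4 ppages; refcounts: pp0:1 pp1:2 pp2:2 pp3:1
Op 5: write(P0, v2, 164). refcount(pp2)=2>1 -> COPY to pp4. 5 ppages; refcounts: pp0:1 pp1:2 pp2:1 pp3:1 pp4:1
Op 6: fork(P0) -> P2. 5 ppages; refcounts: pp0:2 pp1:3 pp2:1 pp3:1 pp4:2
Op 7: read(P1, v1) -> 37. No state change.

Answer: 5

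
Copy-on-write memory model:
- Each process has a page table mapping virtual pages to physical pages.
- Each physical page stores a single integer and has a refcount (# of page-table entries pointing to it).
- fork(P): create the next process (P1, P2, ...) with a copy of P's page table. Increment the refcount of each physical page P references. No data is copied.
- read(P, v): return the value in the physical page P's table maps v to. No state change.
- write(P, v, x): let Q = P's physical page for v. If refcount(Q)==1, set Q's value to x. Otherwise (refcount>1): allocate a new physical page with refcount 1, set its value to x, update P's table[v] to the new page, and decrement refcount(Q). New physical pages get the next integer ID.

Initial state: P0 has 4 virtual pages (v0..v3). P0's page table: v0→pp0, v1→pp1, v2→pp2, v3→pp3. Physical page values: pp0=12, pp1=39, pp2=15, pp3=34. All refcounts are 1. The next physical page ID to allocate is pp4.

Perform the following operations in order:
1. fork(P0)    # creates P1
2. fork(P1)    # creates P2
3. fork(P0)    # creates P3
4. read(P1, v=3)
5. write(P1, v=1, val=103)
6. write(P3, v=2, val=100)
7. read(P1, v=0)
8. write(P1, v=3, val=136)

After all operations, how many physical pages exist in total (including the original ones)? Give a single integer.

Op 1: fork(P0) -> P1. 4 ppages; refcounts: pp0:2 pp1:2 pp2:2 pp3:2
Op 2: fork(P1) -> P2. 4 ppages; refcounts: pp0:3 pp1:3 pp2:3 pp3:3
Op 3: fork(P0) -> P3. 4 ppages; refcounts: pp0:4 pp1:4 pp2:4 pp3:4
Op 4: read(P1, v3) -> 34. No state change.
Op 5: write(P1, v1, 103). refcount(pp1)=4>1 -> COPY to pp4. 5 ppages; refcounts: pp0:4 pp1:3 pp2:4 pp3:4 pp4:1
Op 6: write(P3, v2, 100). refcount(pp2)=4>1 -> COPY to pp5. 6 ppages; refcounts: pp0:4 pp1:3 pp2:3 pp3:4 pp4:1 pp5:1
Op 7: read(P1, v0) -> 12. No state change.
Op 8: write(P1, v3, 136). refcount(pp3)=4>1 -> COPY to pp6. 7 ppages; refcounts: pp0:4 pp1:3 pp2:3 pp3:3 pp4:1 pp5:1 pp6:1

Answer: 7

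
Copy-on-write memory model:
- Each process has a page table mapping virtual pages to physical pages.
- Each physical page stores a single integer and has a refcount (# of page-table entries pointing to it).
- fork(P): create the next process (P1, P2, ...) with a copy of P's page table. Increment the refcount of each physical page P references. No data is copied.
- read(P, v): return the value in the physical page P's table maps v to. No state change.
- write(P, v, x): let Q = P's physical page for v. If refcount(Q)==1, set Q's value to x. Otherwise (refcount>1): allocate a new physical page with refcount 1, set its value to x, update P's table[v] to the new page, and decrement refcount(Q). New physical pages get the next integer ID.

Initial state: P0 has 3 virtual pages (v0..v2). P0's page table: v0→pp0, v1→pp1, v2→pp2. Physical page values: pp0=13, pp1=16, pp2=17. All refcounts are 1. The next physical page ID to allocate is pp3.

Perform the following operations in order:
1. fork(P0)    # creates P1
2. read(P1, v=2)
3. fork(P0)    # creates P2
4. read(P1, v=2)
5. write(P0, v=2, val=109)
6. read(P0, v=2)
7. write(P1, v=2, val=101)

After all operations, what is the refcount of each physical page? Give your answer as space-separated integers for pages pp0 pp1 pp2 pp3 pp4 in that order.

Answer: 3 3 1 1 1

Derivation:
Op 1: fork(P0) -> P1. 3 ppages; refcounts: pp0:2 pp1:2 pp2:2
Op 2: read(P1, v2) -> 17. No state change.
Op 3: fork(P0) -> P2. 3 ppages; refcounts: pp0:3 pp1:3 pp2:3
Op 4: read(P1, v2) -> 17. No state change.
Op 5: write(P0, v2, 109). refcount(pp2)=3>1 -> COPY to pp3. 4 ppages; refcounts: pp0:3 pp1:3 pp2:2 pp3:1
Op 6: read(P0, v2) -> 109. No state change.
Op 7: write(P1, v2, 101). refcount(pp2)=2>1 -> COPY to pp4. 5 ppages; refcounts: pp0:3 pp1:3 pp2:1 pp3:1 pp4:1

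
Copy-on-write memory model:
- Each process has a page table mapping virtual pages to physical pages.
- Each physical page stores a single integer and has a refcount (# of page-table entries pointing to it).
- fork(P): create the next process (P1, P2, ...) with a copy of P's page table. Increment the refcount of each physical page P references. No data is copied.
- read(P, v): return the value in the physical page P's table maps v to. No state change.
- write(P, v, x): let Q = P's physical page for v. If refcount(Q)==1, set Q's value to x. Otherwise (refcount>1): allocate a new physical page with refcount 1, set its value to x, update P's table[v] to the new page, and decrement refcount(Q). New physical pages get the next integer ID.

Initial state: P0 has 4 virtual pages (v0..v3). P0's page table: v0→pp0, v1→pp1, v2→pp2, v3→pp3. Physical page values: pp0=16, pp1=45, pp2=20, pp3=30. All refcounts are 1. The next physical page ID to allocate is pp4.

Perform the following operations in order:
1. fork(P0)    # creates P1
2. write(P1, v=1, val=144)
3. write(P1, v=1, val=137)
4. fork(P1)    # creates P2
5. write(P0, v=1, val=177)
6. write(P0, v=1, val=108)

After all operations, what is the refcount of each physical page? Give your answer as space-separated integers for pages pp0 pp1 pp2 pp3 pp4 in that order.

Answer: 3 1 3 3 2

Derivation:
Op 1: fork(P0) -> P1. 4 ppages; refcounts: pp0:2 pp1:2 pp2:2 pp3:2
Op 2: write(P1, v1, 144). refcount(pp1)=2>1 -> COPY to pp4. 5 ppages; refcounts: pp0:2 pp1:1 pp2:2 pp3:2 pp4:1
Op 3: write(P1, v1, 137). refcount(pp4)=1 -> write in place. 5 ppages; refcounts: pp0:2 pp1:1 pp2:2 pp3:2 pp4:1
Op 4: fork(P1) -> P2. 5 ppages; refcounts: pp0:3 pp1:1 pp2:3 pp3:3 pp4:2
Op 5: write(P0, v1, 177). refcount(pp1)=1 -> write in place. 5 ppages; refcounts: pp0:3 pp1:1 pp2:3 pp3:3 pp4:2
Op 6: write(P0, v1, 108). refcount(pp1)=1 -> write in place. 5 ppages; refcounts: pp0:3 pp1:1 pp2:3 pp3:3 pp4:2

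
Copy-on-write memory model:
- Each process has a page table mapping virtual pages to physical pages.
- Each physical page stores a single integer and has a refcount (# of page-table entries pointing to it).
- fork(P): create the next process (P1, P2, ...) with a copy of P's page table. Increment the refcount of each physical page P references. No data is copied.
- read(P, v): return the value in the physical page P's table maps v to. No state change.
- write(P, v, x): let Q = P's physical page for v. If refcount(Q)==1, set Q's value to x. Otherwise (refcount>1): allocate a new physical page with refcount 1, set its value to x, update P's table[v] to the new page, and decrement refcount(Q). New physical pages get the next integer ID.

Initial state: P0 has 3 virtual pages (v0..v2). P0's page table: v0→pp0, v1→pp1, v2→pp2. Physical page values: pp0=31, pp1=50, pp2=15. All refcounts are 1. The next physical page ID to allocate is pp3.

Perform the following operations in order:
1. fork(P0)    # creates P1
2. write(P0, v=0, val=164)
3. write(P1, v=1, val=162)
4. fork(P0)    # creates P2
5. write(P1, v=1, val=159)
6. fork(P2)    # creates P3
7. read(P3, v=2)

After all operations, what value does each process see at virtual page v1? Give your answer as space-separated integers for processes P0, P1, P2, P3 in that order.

Op 1: fork(P0) -> P1. 3 ppages; refcounts: pp0:2 pp1:2 pp2:2
Op 2: write(P0, v0, 164). refcount(pp0)=2>1 -> COPY to pp3. 4 ppages; refcounts: pp0:1 pp1:2 pp2:2 pp3:1
Op 3: write(P1, v1, 162). refcount(pp1)=2>1 -> COPY to pp4. 5 ppages; refcounts: pp0:1 pp1:1 pp2:2 pp3:1 pp4:1
Op 4: fork(P0) -> P2. 5 ppages; refcounts: pp0:1 pp1:2 pp2:3 pp3:2 pp4:1
Op 5: write(P1, v1, 159). refcount(pp4)=1 -> write in place. 5 ppages; refcounts: pp0:1 pp1:2 pp2:3 pp3:2 pp4:1
Op 6: fork(P2) -> P3. 5 ppages; refcounts: pp0:1 pp1:3 pp2:4 pp3:3 pp4:1
Op 7: read(P3, v2) -> 15. No state change.
P0: v1 -> pp1 = 50
P1: v1 -> pp4 = 159
P2: v1 -> pp1 = 50
P3: v1 -> pp1 = 50

Answer: 50 159 50 50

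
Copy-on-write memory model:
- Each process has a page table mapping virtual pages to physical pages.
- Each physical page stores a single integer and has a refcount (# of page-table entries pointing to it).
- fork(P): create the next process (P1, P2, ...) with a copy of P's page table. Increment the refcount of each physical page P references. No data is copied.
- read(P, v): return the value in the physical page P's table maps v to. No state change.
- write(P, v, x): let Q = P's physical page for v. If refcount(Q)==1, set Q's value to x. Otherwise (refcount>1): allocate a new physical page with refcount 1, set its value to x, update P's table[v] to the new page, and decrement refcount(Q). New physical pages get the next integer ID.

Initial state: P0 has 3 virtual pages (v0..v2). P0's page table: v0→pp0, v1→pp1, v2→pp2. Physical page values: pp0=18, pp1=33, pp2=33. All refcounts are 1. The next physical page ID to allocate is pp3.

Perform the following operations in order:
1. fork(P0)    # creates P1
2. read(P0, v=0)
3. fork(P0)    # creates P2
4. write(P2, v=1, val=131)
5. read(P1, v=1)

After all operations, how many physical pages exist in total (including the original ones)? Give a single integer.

Answer: 4

Derivation:
Op 1: fork(P0) -> P1. 3 ppages; refcounts: pp0:2 pp1:2 pp2:2
Op 2: read(P0, v0) -> 18. No state change.
Op 3: fork(P0) -> P2. 3 ppages; refcounts: pp0:3 pp1:3 pp2:3
Op 4: write(P2, v1, 131). refcount(pp1)=3>1 -> COPY to pp3. 4 ppages; refcounts: pp0:3 pp1:2 pp2:3 pp3:1
Op 5: read(P1, v1) -> 33. No state change.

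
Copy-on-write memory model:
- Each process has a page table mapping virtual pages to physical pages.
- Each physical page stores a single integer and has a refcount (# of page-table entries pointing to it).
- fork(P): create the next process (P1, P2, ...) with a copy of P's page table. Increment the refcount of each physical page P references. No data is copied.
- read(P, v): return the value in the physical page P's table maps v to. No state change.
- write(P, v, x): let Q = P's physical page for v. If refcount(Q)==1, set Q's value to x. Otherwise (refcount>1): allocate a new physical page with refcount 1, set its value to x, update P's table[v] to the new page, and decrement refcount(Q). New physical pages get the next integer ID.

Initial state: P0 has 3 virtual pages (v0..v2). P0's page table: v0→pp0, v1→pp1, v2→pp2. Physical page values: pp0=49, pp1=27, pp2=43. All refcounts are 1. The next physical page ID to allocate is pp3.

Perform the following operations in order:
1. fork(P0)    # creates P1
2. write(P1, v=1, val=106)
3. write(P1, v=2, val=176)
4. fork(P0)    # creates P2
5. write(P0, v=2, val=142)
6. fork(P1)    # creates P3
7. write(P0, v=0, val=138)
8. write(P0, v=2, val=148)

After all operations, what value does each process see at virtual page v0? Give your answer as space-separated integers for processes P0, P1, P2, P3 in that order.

Op 1: fork(P0) -> P1. 3 ppages; refcounts: pp0:2 pp1:2 pp2:2
Op 2: write(P1, v1, 106). refcount(pp1)=2>1 -> COPY to pp3. 4 ppages; refcounts: pp0:2 pp1:1 pp2:2 pp3:1
Op 3: write(P1, v2, 176). refcount(pp2)=2>1 -> COPY to pp4. 5 ppages; refcounts: pp0:2 pp1:1 pp2:1 pp3:1 pp4:1
Op 4: fork(P0) -> P2. 5 ppages; refcounts: pp0:3 pp1:2 pp2:2 pp3:1 pp4:1
Op 5: write(P0, v2, 142). refcount(pp2)=2>1 -> COPY to pp5. 6 ppages; refcounts: pp0:3 pp1:2 pp2:1 pp3:1 pp4:1 pp5:1
Op 6: fork(P1) -> P3. 6 ppages; refcounts: pp0:4 pp1:2 pp2:1 pp3:2 pp4:2 pp5:1
Op 7: write(P0, v0, 138). refcount(pp0)=4>1 -> COPY to pp6. 7 ppages; refcounts: pp0:3 pp1:2 pp2:1 pp3:2 pp4:2 pp5:1 pp6:1
Op 8: write(P0, v2, 148). refcount(pp5)=1 -> write in place. 7 ppages; refcounts: pp0:3 pp1:2 pp2:1 pp3:2 pp4:2 pp5:1 pp6:1
P0: v0 -> pp6 = 138
P1: v0 -> pp0 = 49
P2: v0 -> pp0 = 49
P3: v0 -> pp0 = 49

Answer: 138 49 49 49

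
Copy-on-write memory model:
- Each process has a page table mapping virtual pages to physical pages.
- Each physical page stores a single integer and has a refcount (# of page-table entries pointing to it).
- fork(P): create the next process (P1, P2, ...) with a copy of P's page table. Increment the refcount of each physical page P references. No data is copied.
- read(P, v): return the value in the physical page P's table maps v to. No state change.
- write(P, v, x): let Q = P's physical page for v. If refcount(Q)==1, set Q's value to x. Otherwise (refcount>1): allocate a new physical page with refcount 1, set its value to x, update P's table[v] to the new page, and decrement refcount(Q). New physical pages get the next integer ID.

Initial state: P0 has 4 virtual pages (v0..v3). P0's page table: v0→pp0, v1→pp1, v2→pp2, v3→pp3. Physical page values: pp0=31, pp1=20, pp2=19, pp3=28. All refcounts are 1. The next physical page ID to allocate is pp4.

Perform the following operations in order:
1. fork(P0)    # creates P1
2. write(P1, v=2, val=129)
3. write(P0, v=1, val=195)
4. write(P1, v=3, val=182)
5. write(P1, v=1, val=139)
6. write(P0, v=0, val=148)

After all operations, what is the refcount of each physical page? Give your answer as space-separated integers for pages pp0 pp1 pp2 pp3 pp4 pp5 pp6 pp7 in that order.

Op 1: fork(P0) -> P1. 4 ppages; refcounts: pp0:2 pp1:2 pp2:2 pp3:2
Op 2: write(P1, v2, 129). refcount(pp2)=2>1 -> COPY to pp4. 5 ppages; refcounts: pp0:2 pp1:2 pp2:1 pp3:2 pp4:1
Op 3: write(P0, v1, 195). refcount(pp1)=2>1 -> COPY to pp5. 6 ppages; refcounts: pp0:2 pp1:1 pp2:1 pp3:2 pp4:1 pp5:1
Op 4: write(P1, v3, 182). refcount(pp3)=2>1 -> COPY to pp6. 7 ppages; refcounts: pp0:2 pp1:1 pp2:1 pp3:1 pp4:1 pp5:1 pp6:1
Op 5: write(P1, v1, 139). refcount(pp1)=1 -> write in place. 7 ppages; refcounts: pp0:2 pp1:1 pp2:1 pp3:1 pp4:1 pp5:1 pp6:1
Op 6: write(P0, v0, 148). refcount(pp0)=2>1 -> COPY to pp7. 8 ppages; refcounts: pp0:1 pp1:1 pp2:1 pp3:1 pp4:1 pp5:1 pp6:1 pp7:1

Answer: 1 1 1 1 1 1 1 1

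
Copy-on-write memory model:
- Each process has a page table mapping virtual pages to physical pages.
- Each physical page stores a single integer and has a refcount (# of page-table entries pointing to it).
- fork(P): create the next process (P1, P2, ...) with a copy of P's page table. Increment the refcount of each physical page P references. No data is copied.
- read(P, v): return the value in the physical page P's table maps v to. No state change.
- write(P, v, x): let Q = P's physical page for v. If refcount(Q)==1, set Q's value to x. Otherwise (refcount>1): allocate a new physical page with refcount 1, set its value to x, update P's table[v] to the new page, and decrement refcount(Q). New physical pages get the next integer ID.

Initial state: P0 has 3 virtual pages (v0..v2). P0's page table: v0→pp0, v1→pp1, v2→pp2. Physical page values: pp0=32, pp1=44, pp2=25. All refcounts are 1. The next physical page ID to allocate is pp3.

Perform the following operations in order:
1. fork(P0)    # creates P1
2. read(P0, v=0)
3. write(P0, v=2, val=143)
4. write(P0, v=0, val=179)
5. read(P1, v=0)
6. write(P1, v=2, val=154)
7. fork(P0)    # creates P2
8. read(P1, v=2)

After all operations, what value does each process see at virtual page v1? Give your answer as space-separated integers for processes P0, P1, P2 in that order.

Op 1: fork(P0) -> P1. 3 ppages; refcounts: pp0:2 pp1:2 pp2:2
Op 2: read(P0, v0) -> 32. No state change.
Op 3: write(P0, v2, 143). refcount(pp2)=2>1 -> COPY to pp3. 4 ppages; refcounts: pp0:2 pp1:2 pp2:1 pp3:1
Op 4: write(P0, v0, 179). refcount(pp0)=2>1 -> COPY to pp4. 5 ppages; refcounts: pp0:1 pp1:2 pp2:1 pp3:1 pp4:1
Op 5: read(P1, v0) -> 32. No state change.
Op 6: write(P1, v2, 154). refcount(pp2)=1 -> write in place. 5 ppages; refcounts: pp0:1 pp1:2 pp2:1 pp3:1 pp4:1
Op 7: fork(P0) -> P2. 5 ppages; refcounts: pp0:1 pp1:3 pp2:1 pp3:2 pp4:2
Op 8: read(P1, v2) -> 154. No state change.
P0: v1 -> pp1 = 44
P1: v1 -> pp1 = 44
P2: v1 -> pp1 = 44

Answer: 44 44 44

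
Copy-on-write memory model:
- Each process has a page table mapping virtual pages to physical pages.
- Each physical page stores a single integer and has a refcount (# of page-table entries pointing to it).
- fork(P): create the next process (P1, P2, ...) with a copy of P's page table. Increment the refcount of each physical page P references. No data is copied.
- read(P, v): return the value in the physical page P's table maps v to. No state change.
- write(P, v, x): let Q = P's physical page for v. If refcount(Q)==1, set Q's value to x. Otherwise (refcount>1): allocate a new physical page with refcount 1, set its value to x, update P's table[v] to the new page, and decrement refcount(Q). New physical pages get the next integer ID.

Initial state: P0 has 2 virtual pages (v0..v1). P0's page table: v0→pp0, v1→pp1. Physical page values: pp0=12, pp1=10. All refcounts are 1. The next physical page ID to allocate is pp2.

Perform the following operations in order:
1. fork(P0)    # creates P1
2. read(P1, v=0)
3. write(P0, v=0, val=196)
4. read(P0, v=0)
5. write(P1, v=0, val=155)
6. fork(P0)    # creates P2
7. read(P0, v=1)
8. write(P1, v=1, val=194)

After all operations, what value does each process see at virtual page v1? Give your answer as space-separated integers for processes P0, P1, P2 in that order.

Op 1: fork(P0) -> P1. 2 ppages; refcounts: pp0:2 pp1:2
Op 2: read(P1, v0) -> 12. No state change.
Op 3: write(P0, v0, 196). refcount(pp0)=2>1 -> COPY to pp2. 3 ppages; refcounts: pp0:1 pp1:2 pp2:1
Op 4: read(P0, v0) -> 196. No state change.
Op 5: write(P1, v0, 155). refcount(pp0)=1 -> write in place. 3 ppages; refcounts: pp0:1 pp1:2 pp2:1
Op 6: fork(P0) -> P2. 3 ppages; refcounts: pp0:1 pp1:3 pp2:2
Op 7: read(P0, v1) -> 10. No state change.
Op 8: write(P1, v1, 194). refcount(pp1)=3>1 -> COPY to pp3. 4 ppages; refcounts: pp0:1 pp1:2 pp2:2 pp3:1
P0: v1 -> pp1 = 10
P1: v1 -> pp3 = 194
P2: v1 -> pp1 = 10

Answer: 10 194 10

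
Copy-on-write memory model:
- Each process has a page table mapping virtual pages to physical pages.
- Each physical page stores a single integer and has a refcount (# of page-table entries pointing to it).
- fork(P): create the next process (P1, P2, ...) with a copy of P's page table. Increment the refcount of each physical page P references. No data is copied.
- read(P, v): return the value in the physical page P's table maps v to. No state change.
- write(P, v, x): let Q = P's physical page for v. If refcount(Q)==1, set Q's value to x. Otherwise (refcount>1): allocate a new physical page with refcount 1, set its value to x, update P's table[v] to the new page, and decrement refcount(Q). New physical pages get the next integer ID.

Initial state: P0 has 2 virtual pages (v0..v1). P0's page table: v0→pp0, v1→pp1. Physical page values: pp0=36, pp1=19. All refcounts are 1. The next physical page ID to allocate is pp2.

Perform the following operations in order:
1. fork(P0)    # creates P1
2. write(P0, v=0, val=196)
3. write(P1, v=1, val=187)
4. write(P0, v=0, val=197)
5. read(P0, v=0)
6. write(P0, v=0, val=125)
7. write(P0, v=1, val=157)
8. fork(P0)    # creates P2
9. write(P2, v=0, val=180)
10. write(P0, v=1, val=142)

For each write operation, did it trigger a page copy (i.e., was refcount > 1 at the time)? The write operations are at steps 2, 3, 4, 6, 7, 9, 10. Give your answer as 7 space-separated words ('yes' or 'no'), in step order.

Op 1: fork(P0) -> P1. 2 ppages; refcounts: pp0:2 pp1:2
Op 2: write(P0, v0, 196). refcount(pp0)=2>1 -> COPY to pp2. 3 ppages; refcounts: pp0:1 pp1:2 pp2:1
Op 3: write(P1, v1, 187). refcount(pp1)=2>1 -> COPY to pp3. 4 ppages; refcounts: pp0:1 pp1:1 pp2:1 pp3:1
Op 4: write(P0, v0, 197). refcount(pp2)=1 -> write in place. 4 ppages; refcounts: pp0:1 pp1:1 pp2:1 pp3:1
Op 5: read(P0, v0) -> 197. No state change.
Op 6: write(P0, v0, 125). refcount(pp2)=1 -> write in place. 4 ppages; refcounts: pp0:1 pp1:1 pp2:1 pp3:1
Op 7: write(P0, v1, 157). refcount(pp1)=1 -> write in place. 4 ppages; refcounts: pp0:1 pp1:1 pp2:1 pp3:1
Op 8: fork(P0) -> P2. 4 ppages; refcounts: pp0:1 pp1:2 pp2:2 pp3:1
Op 9: write(P2, v0, 180). refcount(pp2)=2>1 -> COPY to pp4. 5 ppages; refcounts: pp0:1 pp1:2 pp2:1 pp3:1 pp4:1
Op 10: write(P0, v1, 142). refcount(pp1)=2>1 -> COPY to pp5. 6 ppages; refcounts: pp0:1 pp1:1 pp2:1 pp3:1 pp4:1 pp5:1

yes yes no no no yes yes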